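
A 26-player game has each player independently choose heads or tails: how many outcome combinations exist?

Number of vertices = 2^26 = 67108864.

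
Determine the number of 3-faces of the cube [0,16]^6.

f_3(6-cube) = (6 choose 3) · 2^3 = 160.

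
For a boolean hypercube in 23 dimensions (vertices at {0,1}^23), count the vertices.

Each vertex is a binary string of length 23, so there are 2^23 = 8388608.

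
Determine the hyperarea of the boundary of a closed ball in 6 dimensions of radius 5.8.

S_6(5.8) = 2·π^(6/2)·(5.8)^5 / Γ(6/2) ≈ 203512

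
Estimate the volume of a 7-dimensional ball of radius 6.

V = 1492992·π^3/35 ≈ 1.32263e+06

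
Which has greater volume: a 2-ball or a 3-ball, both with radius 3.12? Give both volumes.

V_2(3.12) ≈ 30.5815. V_3(3.12) ≈ 127.219. The 3-ball is larger.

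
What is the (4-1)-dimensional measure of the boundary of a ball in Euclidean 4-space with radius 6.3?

S = n·V_n(r)/r = 4·V_4(6.3)/6.3 (volume-to-surface relation), giving 4935.73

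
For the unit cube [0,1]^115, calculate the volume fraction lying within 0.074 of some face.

The inner cube has side 1-2·0.074 = 0.852 and volume (0.852)^115 ≈ 1.001e-08, so the shell holds 0.99999999 of the volume.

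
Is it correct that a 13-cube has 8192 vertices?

True. The 13-cube has 2^13 = 8192 vertices.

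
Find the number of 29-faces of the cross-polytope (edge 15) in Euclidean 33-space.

Number of 29-faces = 2^(29+1) · C(33,29+1) = 1073741824 · 5456 = 5858335391744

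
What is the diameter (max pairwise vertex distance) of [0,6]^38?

The space diagonal of an n-cube of side s is s√n. Here 6·√38 ≈ 36.9865.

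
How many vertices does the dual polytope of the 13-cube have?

An n-cross-polytope has 2n vertices; here n = 13, giving 26.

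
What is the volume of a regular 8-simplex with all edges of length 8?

V = (8^8 / 8!) · √((8+1) / 2^8) ≈ 78.019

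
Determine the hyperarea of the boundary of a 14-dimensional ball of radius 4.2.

S = n·V_n(r)/r = 14·V_14(4.2)/4.2 (volume-to-surface relation), giving 1.06166e+09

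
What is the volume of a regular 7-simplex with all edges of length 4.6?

Volume = 4.6^7 · √(8/2^7) / 7! ≈ 2.16179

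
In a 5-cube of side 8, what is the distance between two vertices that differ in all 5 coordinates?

The space diagonal of an n-cube of side s is s√n. Here 8·√5 ≈ 17.8885.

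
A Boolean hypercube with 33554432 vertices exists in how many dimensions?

n = log_2(33554432) = 25.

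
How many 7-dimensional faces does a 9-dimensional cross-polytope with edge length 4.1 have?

f_7(9-orthoplex) = 2^8 · (9 choose 8) = 2304.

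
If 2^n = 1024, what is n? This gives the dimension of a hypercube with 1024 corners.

n = log_2(1024) = 10.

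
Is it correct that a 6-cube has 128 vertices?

False. The 6-cube has 2^6 = 64 vertices.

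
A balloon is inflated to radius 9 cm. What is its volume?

V_3(9) = π^(3/2) · (9)^3 / Γ(3/2 + 1) = 972·π ≈ 3053.63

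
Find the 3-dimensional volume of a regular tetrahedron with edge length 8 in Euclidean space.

Volume = (√2/12) · 8³ = 60.3398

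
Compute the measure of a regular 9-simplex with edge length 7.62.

V = (7.62^9 / 9!) · √((9+1) / 2^9) ≈ 33.3577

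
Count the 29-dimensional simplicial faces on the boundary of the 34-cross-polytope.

An n-cross-polytope has 2^(k+1)·C(n,k+1) k-faces. Here 2^30·C(34,30) = 1073741824·46376 = 49795850829824.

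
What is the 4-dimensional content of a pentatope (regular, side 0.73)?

For a regular n-simplex with edge a, V = (a^n / n!)·√((n+1)/2^n). With a=0.73, n=4: V ≈ 0.00661462.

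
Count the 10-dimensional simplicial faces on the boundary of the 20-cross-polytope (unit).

An n-cross-polytope has 2^(k+1)·C(n,k+1) k-faces. Here 2^11·C(20,11) = 2048·167960 = 343982080.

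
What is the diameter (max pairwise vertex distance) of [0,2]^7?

||(2,2,...,2)|| = √(7)·2 ≈ 5.2915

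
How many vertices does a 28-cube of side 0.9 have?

An n-cube has 2^n vertices; for n = 28 that is 2^28 = 268435456.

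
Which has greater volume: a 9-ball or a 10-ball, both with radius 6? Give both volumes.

V_9(6) ≈ 3.32414e+07. V_10(6) ≈ 1.54199e+08. The 10-ball is larger.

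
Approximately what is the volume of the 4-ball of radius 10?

V = 5000·π^2 ≈ 49348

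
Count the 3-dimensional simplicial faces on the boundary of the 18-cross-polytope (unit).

f_3(18-orthoplex) = 2^4 · (18 choose 4) = 48960.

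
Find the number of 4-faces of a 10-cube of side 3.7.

Number of 4-faces = C(10,4) · 2^(10-4) = 210 · 64 = 13440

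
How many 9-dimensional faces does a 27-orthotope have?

f_9(27-cube) = (27 choose 9) · 2^18 = 1228623052800.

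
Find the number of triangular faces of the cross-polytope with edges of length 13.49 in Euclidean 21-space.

An n-cross-polytope has 2^(k+1)·C(n,k+1) k-faces. Here 2^3·C(21,3) = 8·1330 = 10640.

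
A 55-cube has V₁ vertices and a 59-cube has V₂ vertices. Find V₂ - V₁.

V₁ = 2^55 = 36028797018963968. V₂ = 2^59 = 576460752303423488. V₂ - V₁ = 540431955284459520.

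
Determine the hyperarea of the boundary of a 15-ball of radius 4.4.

|∂B_15(4.4)| ≈ 5.83255e+09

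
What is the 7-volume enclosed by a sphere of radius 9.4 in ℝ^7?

The n-ball volume is π^(n/2)·r^n/Γ(n/2+1). With n=7, r=9.4: V ≈ 3.0639e+07.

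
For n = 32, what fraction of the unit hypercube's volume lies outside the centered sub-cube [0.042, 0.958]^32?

Shell fraction = 1 - (1-0.084)^32 ≈ 0.939653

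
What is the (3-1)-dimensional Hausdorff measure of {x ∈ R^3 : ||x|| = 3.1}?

The surface area of an n-ball is 2π^(n/2) r^(n-1) / Γ(n/2). For n=3, r=3.1: 4πr² = 4π·(3.1)² ≈ 120.763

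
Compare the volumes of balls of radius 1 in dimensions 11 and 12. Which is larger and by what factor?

V_11(1) ≈ 1.8841, V_12(1) ≈ 1.33526. The 11-ball is larger by a factor of 1.411.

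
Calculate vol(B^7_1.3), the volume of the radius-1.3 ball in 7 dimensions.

Volume = π^{7/2}·(1.3)^7/Γ(9/2) ≈ 29.6472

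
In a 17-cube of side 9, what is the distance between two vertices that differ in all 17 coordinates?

Diagonal = √17 · 9 ≈ 37.108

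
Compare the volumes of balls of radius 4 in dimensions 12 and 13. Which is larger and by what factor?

V_12(4) ≈ 2.2402e+07, V_13(4) ≈ 6.11113e+07. The 13-ball is larger by a factor of 2.728.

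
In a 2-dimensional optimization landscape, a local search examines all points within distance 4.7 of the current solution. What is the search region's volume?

The n-ball volume is π^(n/2)·r^n/Γ(n/2+1). With n=2, r=4.7: V ≈ 69.3978.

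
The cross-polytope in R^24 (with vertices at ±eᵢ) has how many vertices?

The 24-dimensional cross-polytope has 2n = 2·24 = 48 vertices.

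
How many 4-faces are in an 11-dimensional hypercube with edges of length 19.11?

Choose 4 of 11 axes to span the face (C(11,4) = 330 ways), then fix each of the remaining 7 coordinates at one of its two extreme values (2^7 = 128 ways): 330·128 = 42240.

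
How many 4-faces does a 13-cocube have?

Number of 4-faces = 2^(4+1) · C(13,4+1) = 32 · 1287 = 41184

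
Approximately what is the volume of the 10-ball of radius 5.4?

Volume = π^{10/2}·(5.4)^10/Γ(6) ≈ 5.37658e+07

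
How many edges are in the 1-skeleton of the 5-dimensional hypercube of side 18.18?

Each of the 2^5 = 32 vertices has degree 5; total edges = 5·2^5/2 = 80.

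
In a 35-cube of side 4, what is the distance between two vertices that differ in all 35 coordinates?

Diagonal = √35 · 4 ≈ 23.6643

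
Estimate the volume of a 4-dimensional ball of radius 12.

V = 10368·π^2 ≈ 102328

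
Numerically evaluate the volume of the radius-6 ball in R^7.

V_7(6) = π^(7/2) · (6)^7 / Γ(7/2 + 1) = 1492992·π^3/35 ≈ 1.32263e+06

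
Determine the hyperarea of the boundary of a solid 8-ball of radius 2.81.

|∂B_8(2.81)| ≈ 44918.2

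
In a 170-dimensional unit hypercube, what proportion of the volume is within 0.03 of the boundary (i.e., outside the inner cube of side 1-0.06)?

The inner cube has side 1-2·0.03 = 0.94 and volume (0.94)^170 ≈ 2.702e-05, so the shell holds 0.999973 of the volume.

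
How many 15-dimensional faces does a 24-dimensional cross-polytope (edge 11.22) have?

Each 15-face is the convex hull of 16 vertices, one chosen as ±e_i from each of 16 distinct axes: 2^16·C(24,16) = 48199827456.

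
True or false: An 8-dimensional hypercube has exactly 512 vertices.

False. The 8-cube has 2^8 = 256 vertices.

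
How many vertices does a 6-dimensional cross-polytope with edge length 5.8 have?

An n-cross-polytope has 2n vertices; here n = 6, giving 12.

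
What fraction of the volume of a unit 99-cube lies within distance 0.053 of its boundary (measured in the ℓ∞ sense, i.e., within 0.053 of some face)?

1 - (1 - 2·0.053)^99 = 1 - 0.894^99 ≈ 0.999985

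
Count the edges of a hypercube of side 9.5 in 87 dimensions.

Each of the 2^87 = 154742504910672534362390528 vertices has degree 87; total edges = 87·2^87/2 = 6731298963614255244763987968.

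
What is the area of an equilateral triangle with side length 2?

Area = (√3/4) · 2² = 1.73205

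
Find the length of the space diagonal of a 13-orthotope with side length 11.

d = √(11² + 11² + ... + 11²) [13 terms] = √(13·11²) = 11√13 ≈ 39.6611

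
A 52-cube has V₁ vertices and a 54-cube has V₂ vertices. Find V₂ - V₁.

V₁ = 2^52 = 4503599627370496. V₂ = 2^54 = 18014398509481984. V₂ - V₁ = 13510798882111488.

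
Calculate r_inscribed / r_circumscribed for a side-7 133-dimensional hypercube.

r_in = 7/2 (half the side); r_out = 7√133/2 (half the diagonal). Ratio = 1/√133 ≈ 0.086711.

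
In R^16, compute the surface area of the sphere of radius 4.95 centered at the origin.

|∂B_16(4.95)| ≈ 9.88272e+10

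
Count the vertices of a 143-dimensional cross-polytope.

The 143-dimensional cross-polytope has 2n = 2·143 = 286 vertices.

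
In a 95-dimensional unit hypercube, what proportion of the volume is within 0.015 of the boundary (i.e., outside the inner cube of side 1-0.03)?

1 - (1 - 2·0.015)^95 = 1 - 0.97^95 ≈ 0.944625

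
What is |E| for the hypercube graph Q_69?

Number of 1-faces = C(69,1)·2^(69-1) = 69·295147905179352825856 = 20365205457375344984064.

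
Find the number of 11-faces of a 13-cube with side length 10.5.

Choose 11 of 13 axes to span the face (C(13,11) = 78 ways), then fix each of the remaining 2 coordinates at one of its two extreme values (2^2 = 4 ways): 78·4 = 312.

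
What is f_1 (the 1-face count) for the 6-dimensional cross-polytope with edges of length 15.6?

Number of 1-faces = 2^(1+1) · C(6,1+1) = 4 · 15 = 60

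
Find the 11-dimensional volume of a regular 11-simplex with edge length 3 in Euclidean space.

V = (3^11 / 11!) · √((11+1) / 2^11) ≈ 0.000339706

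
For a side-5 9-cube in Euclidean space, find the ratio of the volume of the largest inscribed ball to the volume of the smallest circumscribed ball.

V_in / V_out = (r_in/r_out)^9 = (1/√9)^9 = 9^(-9/2) ≈ 5.08053e-05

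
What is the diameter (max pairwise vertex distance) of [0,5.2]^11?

The space diagonal of an n-cube of side s is s√n. Here 5.2·√11 ≈ 17.2464.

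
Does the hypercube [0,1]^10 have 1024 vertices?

True. The 10-cube has 2^10 = 1024 vertices.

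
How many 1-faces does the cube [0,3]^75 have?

The 75-cube has n·2^(n-1) = 75·2^74 = 75·18889465931478580854784 = 1416709944860893564108800 edges.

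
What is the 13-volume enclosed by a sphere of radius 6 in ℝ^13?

V = 61917364224·π^6/5005 ≈ 1.18934e+10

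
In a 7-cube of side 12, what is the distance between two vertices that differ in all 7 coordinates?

Diagonal = √7 · 12 ≈ 31.749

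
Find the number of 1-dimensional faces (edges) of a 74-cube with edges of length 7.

The 74-cube has n·2^(n-1) = 74·2^73 = 74·9444732965739290427392 = 698910239464707491627008 edges.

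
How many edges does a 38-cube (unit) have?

The 38-cube has n·2^(n-1) = 38·2^37 = 38·137438953472 = 5222680231936 edges.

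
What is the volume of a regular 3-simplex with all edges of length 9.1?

Volume = (√2/12) · 9.1³ = 88.8092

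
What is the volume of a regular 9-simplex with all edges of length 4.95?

V_9 = √(10) · 4.95^9 / (9! · 2^(9/2)) ≈ 0.687146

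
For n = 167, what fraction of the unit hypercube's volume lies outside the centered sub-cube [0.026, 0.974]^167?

1 - (1 - 2·0.026)^167 = 1 - 0.948^167 ≈ 0.999866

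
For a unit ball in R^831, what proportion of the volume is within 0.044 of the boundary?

1 - (1-0.044)^831 ≈ 1 - 5.761e-17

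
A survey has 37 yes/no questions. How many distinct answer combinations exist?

Number of vertices = 2^37 = 137438953472.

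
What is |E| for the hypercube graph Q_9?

Number of 1-faces = C(9,1)·2^(9-1) = 9·256 = 2304.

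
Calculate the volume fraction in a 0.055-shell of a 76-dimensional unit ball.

Shell fraction = 1 - (1-0.055)^76 ≈ 0.986423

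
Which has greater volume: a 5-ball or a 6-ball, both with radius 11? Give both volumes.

V_5(11) ≈ 847738. V_6(11) ≈ 9.15492e+06. The 6-ball is larger.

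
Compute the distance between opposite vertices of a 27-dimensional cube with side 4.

||(4,4,...,4)|| = √(27)·4 ≈ 20.7846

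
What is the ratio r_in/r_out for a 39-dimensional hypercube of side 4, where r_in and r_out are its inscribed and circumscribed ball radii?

For an n-cube of any side s, the inradius is s/2 and the circumradius is s√n/2, so the ratio is 1/√39 ≈ 0.160128.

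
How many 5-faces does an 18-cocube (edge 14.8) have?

Number of 5-faces = 2^(5+1) · C(18,5+1) = 64 · 18564 = 1188096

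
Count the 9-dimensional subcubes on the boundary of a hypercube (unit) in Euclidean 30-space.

Number of 9-faces = C(30,9) · 2^(30-9) = 14307150 · 2097152 = 30004268236800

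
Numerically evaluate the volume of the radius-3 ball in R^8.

The n-ball volume is π^(n/2)·r^n/Γ(n/2+1). With n=8, r=3: V = 2187·π^4/8 ≈ 26629.2.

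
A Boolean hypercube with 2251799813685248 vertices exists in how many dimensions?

n = log_2(2251799813685248) = 51.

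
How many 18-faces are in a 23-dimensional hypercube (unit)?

Number of 18-faces = C(23,18) · 2^(23-18) = 33649 · 32 = 1076768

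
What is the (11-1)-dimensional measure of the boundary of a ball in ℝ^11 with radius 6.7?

S_11(6.7) = 2·π^(11/2)·(6.7)^10 / Γ(11/2) ≈ 3.77786e+09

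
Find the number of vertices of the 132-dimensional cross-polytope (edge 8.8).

The 132-dimensional cross-polytope has 2n = 2·132 = 264 vertices.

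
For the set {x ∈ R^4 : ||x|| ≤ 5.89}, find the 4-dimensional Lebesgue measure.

Volume = π^{4/2}·(5.89)^4/Γ(3) ≈ 5939.24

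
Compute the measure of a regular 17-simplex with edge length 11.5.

Volume = 11.5^17 · √(18/2^17) / 17! ≈ 35.4549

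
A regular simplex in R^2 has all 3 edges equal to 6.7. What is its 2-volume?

Area = (√3/4) · 6.7² = 19.4379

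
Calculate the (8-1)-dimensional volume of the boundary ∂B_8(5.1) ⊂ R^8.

The surface area of an n-ball is 2π^(n/2) r^(n-1) / Γ(n/2). For n=8, r=5.1: 2.91387e+06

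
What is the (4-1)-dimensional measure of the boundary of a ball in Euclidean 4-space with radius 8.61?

S = n·V_n(r)/r = 4·V_4(8.61)/8.61 (volume-to-surface relation), giving 12599.1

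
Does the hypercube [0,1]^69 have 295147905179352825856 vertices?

False. The 69-cube has 2^69 = 590295810358705651712 vertices.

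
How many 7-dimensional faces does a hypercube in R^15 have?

An n-cube has C(n,k)·2^(n-k) k-faces. Here C(15,7)·2^8 = 6435·256 = 1647360.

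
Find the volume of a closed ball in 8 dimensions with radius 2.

The n-ball volume is π^(n/2)·r^n/Γ(n/2+1). With n=8, r=2: V = 32·π^4/3 ≈ 1039.03.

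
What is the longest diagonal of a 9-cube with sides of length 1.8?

d = √(1.8² + 1.8² + ... + 1.8²) [9 terms] = √(9·1.8²) = 1.8√9 = 5.4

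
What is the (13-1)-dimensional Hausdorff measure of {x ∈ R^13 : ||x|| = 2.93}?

S_13(2.93) = 2·π^(13/2)·(2.93)^12 / Γ(13/2) ≈ 4.7391e+06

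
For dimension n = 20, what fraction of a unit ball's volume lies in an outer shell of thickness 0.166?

1 - (1-0.166)^20 ≈ 0.973495 ≈ 97.35%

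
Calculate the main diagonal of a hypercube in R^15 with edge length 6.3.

d = √(6.3² + 6.3² + ... + 6.3²) [15 terms] = √(15·6.3²) = 6.3√15 ≈ 24.3998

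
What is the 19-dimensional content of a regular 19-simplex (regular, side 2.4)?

V_19 = √(20) · 2.4^19 / (19! · 2^(19/2)) ≈ 8.5045e-13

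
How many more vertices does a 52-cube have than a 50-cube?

The 52-cube has 2^52 = 4503599627370496 vertices. The 50-cube has 2^50 = 1125899906842624 vertices. Difference: 4503599627370496 - 1125899906842624 = 3377699720527872.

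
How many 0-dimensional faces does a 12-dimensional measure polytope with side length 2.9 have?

An n-cube has C(n,k)·2^(n-k) k-faces. Here C(12,0)·2^12 = 1·4096 = 4096.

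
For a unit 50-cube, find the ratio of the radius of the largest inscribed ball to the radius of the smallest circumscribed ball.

For an n-cube of any side s, the inradius is s/2 and the circumradius is s√n/2, so the ratio is 1/√50 ≈ 0.141421.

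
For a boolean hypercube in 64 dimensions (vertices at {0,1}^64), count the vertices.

Each vertex is a binary string of length 64, so there are 2^64 = 18446744073709551616.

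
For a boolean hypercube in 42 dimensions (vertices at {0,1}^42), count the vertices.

The 42-cube has 2^42 = 4398046511104 vertices.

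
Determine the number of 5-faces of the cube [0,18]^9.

f_5(9-cube) = (9 choose 5) · 2^4 = 2016.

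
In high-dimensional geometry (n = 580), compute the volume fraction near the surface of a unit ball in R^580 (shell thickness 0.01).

1 - (1-0.01)^580 ≈ 0.99706 ≈ 99.71%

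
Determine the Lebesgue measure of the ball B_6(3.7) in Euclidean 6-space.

The n-ball volume is π^(n/2)·r^n/Γ(n/2+1). With n=6, r=3.7: V ≈ 13258.9.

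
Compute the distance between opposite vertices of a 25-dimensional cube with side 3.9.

The space diagonal of an n-cube of side s is s√n. Here 3.9·√25 = 19.5.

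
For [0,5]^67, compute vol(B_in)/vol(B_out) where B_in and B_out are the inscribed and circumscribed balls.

The radii are 5/2 and 5√67/2, so the volume ratio is (1/√67)^67 = 67^{-67/2} ≈ 6.70647e-62.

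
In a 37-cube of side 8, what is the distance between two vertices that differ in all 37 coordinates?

d = √(8² + 8² + ... + 8²) [37 terms] = √(37·8²) = 8√37 ≈ 48.6621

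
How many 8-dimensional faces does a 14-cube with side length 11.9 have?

Number of 8-faces = C(14,8) · 2^(14-8) = 3003 · 64 = 192192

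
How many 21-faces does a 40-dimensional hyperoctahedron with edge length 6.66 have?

An n-cross-polytope has 2^(k+1)·C(n,k+1) k-faces. Here 2^22·C(40,22) = 4194304·113380261800 = 475551285588787200.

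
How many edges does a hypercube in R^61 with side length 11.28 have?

An n-cube has n·2^(n-1) edges. With n = 61: 61·1152921504606846976 = 70328211781017665536.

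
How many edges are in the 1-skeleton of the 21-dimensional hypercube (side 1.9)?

The 21-cube has n·2^(n-1) = 21·2^20 = 21·1048576 = 22020096 edges.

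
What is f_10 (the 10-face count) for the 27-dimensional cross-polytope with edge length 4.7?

f_10(27-orthoplex) = 2^11 · (27 choose 11) = 26701608960.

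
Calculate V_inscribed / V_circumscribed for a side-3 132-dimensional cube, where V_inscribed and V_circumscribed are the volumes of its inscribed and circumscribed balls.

V_in/V_out = n^(-n/2) = 132^(-132/2) ≈ 1.10185e-140.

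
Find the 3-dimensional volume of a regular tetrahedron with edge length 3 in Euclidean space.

Volume = (√2/12) · 3³ = 3.18198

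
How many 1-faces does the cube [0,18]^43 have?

The 43-cube has n·2^(n-1) = 43·2^42 = 43·4398046511104 = 189115999977472 edges.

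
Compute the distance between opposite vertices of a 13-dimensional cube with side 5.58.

||(5.58,5.58,...,5.58)|| = √(13)·5.58 ≈ 20.119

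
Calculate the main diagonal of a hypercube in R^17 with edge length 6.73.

||(6.73,6.73,...,6.73)|| = √(17)·6.73 ≈ 27.7485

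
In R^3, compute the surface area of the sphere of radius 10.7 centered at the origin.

The surface area of an n-ball is 2π^(n/2) r^(n-1) / Γ(n/2). For n=3, r=10.7: 4πr² = 4π·(10.7)² ≈ 1438.72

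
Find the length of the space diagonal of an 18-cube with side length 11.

||(11,11,...,11)|| = √(18)·11 ≈ 46.669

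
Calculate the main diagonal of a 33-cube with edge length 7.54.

The space diagonal of an n-cube of side s is s√n. Here 7.54·√33 ≈ 43.314.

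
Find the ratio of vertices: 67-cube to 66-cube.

The 67-cube has 2^67 = 147573952589676412928 vertices. The 66-cube has 2^66 = 73786976294838206464 vertices. Ratio: 147573952589676412928/73786976294838206464 = 2.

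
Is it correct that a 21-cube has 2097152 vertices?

True. The 21-cube has 2^21 = 2097152 vertices.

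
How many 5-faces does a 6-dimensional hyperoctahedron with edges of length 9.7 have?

f_5(6-orthoplex) = 2^6 · (6 choose 6) = 64.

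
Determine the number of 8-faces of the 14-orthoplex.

Number of 8-faces = 2^(8+1) · C(14,8+1) = 512 · 2002 = 1025024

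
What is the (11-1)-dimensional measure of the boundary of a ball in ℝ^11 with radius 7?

S = n·V_n(r)/r = 11·V_11(7)/7 (volume-to-surface relation), giving 2582630848·π^5/135 ≈ 5.85434e+09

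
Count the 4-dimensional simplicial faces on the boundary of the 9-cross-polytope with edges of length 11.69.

f_4(9-orthoplex) = 2^5 · (9 choose 5) = 4032.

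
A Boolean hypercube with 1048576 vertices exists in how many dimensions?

2^n = 1048576 ⇒ n = log_2(1048576) = 20.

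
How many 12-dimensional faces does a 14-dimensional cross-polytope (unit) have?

An n-cross-polytope has 2^(k+1)·C(n,k+1) k-faces. Here 2^13·C(14,13) = 8192·14 = 114688.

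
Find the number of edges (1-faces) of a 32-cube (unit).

Choose 1 of 32 axes to span the face (C(32,1) = 32 ways), then fix each of the remaining 31 coordinates at one of its two extreme values (2^31 = 2147483648 ways): 32·2147483648 = 68719476736.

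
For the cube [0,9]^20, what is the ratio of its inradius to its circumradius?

r_in = 9/2 (half the side); r_out = 9√20/2 (half the diagonal). Ratio = 1/√20 ≈ 0.223607.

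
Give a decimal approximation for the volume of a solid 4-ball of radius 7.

V_4(7) = π^(4/2) · (7)^4 / Γ(4/2 + 1) = 2401·π^2/2 ≈ 11848.5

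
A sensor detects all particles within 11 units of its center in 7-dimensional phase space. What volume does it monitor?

V = 311794736·π^3/105 ≈ 9.20723e+07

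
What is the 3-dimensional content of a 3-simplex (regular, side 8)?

Volume = (√2/12) · 8³ = 60.3398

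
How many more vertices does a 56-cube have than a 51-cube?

The 56-cube has 2^56 = 72057594037927936 vertices. The 51-cube has 2^51 = 2251799813685248 vertices. Difference: 72057594037927936 - 2251799813685248 = 69805794224242688.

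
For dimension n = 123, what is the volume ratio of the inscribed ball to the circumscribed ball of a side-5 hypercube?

Volume scales as r^n, and r_in/r_out = 1/√123, giving (1/√123)^123 ≈ 2.95689e-129.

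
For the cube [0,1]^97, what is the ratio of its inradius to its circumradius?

For an n-cube of any side s, the inradius is s/2 and the circumradius is s√n/2, so the ratio is 1/√97 ≈ 0.101535.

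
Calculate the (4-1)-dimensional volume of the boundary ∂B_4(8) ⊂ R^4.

S = n·V_n(r)/r = 4·V_4(8)/8 (volume-to-surface relation), giving 1024·π^2 ≈ 10106.5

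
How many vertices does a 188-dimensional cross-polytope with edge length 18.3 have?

The vertices are ±e_1, ..., ±e_188, so there are 2·188 = 376.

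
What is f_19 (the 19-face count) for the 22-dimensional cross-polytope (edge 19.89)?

f_19(22-orthoplex) = 2^20 · (22 choose 20) = 242221056.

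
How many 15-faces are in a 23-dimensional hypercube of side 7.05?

Number of 15-faces = C(23,15) · 2^(23-15) = 490314 · 256 = 125520384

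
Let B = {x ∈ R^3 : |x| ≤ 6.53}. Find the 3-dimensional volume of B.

The n-ball volume is π^(n/2)·r^n/Γ(n/2+1). With n=3, r=6.53: V ≈ 1166.35.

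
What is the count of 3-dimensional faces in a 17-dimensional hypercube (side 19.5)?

Number of 3-faces = C(17,3) · 2^(17-3) = 680 · 16384 = 11141120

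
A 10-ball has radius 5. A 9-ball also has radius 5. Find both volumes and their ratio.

V_10(5) ≈ 2.49039e+07. V_9(5) ≈ 6.4424e+06. Ratio V_10/V_9 ≈ 3.866.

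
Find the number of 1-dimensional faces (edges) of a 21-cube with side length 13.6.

The 21-cube has n·2^(n-1) = 21·2^20 = 21·1048576 = 22020096 edges.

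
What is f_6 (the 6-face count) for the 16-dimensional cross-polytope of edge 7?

f_6(16-orthoplex) = 2^7 · (16 choose 7) = 1464320.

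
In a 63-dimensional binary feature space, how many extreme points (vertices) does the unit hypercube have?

An n-cube has 2^n vertices; for n = 63 that is 2^63 = 9223372036854775808.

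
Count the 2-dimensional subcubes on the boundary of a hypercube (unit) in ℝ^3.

Choose 2 of 3 axes to span the face (C(3,2) = 3 ways), then fix each of the remaining 1 coordinate at one of its two extreme values (2^1 = 2 ways): 3·2 = 6.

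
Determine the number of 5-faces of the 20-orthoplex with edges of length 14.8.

Each 5-face is the convex hull of 6 vertices, one chosen as ±e_i from each of 6 distinct axes: 2^6·C(20,6) = 2480640.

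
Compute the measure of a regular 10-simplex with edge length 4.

For a regular n-simplex with edge a, V = (a^n / n!)·√((n+1)/2^n). With a=4, n=10: V ≈ 0.0299491.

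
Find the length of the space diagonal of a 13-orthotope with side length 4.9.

d = √(4.9² + 4.9² + ... + 4.9²) [13 terms] = √(13·4.9²) = 4.9√13 ≈ 17.6672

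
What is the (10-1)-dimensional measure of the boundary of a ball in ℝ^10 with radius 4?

|∂B_10(4)| = 65536·π^5/3 ≈ 6.6851e+06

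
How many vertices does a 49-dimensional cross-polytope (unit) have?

The 49-dimensional cross-polytope has 2n = 2·49 = 98 vertices.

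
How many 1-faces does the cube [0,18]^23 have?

Number of 1-faces = C(23,1)·2^(23-1) = 23·4194304 = 96468992.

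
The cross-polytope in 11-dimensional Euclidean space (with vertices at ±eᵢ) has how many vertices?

Number of vertices = 2n = 22.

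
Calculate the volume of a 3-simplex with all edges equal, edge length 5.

Volume = (√2/12) · 5³ = 14.7314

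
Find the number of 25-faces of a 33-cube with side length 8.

Choose 25 of 33 axes to span the face (C(33,25) = 13884156 ways), then fix each of the remaining 8 coordinates at one of its two extreme values (2^8 = 256 ways): 13884156·256 = 3554343936.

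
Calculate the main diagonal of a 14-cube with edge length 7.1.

Diagonal = √14 · 7.1 ≈ 26.5658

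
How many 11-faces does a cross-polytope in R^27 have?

Number of 11-faces = 2^(11+1) · C(27,11+1) = 4096 · 17383860 = 71204290560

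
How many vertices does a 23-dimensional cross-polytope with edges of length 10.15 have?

An n-cross-polytope has 2n vertices; here n = 23, giving 46.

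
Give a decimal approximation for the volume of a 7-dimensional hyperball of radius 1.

V = 16·π^3/105 ≈ 4.72477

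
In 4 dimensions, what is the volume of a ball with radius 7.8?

The n-ball volume is π^(n/2)·r^n/Γ(n/2+1). With n=4, r=7.8: V ≈ 18266.2.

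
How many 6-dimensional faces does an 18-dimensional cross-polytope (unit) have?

Each 6-face is the convex hull of 7 vertices, one chosen as ±e_i from each of 7 distinct axes: 2^7·C(18,7) = 4073472.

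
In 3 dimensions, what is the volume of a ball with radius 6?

V_3(6) = π^(3/2) · (6)^3 / Γ(3/2 + 1) = 288·π ≈ 904.779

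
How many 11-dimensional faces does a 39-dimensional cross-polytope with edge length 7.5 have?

Each 11-face is the convex hull of 12 vertices, one chosen as ±e_i from each of 12 distinct axes: 2^12·C(39,12) = 16018626297856.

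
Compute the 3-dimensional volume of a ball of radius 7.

Volume = π^{3/2}·(7)^3/Γ(5/2) = 1372·π/3 ≈ 1436.76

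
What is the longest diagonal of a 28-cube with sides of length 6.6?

||(6.6,6.6,...,6.6)|| = √(28)·6.6 ≈ 34.9239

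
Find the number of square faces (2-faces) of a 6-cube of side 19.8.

An n-cube has C(n,k)·2^(n-k) k-faces. Here C(6,2)·2^4 = 15·16 = 240.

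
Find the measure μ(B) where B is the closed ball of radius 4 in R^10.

Volume = π^{10/2}·(4)^10/Γ(6) = 131072·π^5/15 ≈ 2.67404e+06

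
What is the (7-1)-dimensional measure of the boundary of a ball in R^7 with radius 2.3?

S = n·V_n(r)/r = 7·V_7(2.3)/2.3 (volume-to-surface relation), giving 4896.04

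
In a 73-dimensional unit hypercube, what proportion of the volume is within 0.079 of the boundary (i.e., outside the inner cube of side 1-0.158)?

The inner cube has side 1-2·0.079 = 0.842 and volume (0.842)^73 ≈ 3.53e-06, so the shell holds 0.9999964699 of the volume.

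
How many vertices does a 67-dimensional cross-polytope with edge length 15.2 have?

The vertices are ±e_1, ..., ±e_67, so there are 2·67 = 134.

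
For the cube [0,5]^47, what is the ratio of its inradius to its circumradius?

r_in = 5/2 (half the side); r_out = 5√47/2 (half the diagonal). Ratio = 1/√47 ≈ 0.145865.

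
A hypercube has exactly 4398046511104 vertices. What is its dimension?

2^n = 4398046511104 ⇒ n = log_2(4398046511104) = 42.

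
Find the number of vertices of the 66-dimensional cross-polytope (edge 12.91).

The vertices are ±e_1, ..., ±e_66, so there are 2·66 = 132.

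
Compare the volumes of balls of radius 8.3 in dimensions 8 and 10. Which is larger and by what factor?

V_8(8.3) ≈ 9.14141e+07, V_10(8.3) ≈ 3.95685e+09. The 10-ball is larger by a factor of 43.28.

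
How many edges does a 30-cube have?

Each of the 2^30 = 1073741824 vertices has degree 30; total edges = 30·2^30/2 = 16106127360.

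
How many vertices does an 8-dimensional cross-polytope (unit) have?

The vertices are ±e_1, ..., ±e_8, so there are 2·8 = 16.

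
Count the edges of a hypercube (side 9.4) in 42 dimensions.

The 42-cube has n·2^(n-1) = 42·2^41 = 42·2199023255552 = 92358976733184 edges.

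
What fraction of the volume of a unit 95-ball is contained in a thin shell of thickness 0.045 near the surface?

Shell fraction = 1 - (1-0.045)^95 ≈ 0.987401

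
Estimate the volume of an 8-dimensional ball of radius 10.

Volume = π^{8/2}·(10)^8/Γ(5) = 12500000·π^4/3 ≈ 4.05871e+08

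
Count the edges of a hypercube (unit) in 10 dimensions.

An n-cube has n·2^(n-1) edges. With n = 10: 10·512 = 5120.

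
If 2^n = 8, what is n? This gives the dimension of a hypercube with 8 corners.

Since 2^n = 8, we have n = 3.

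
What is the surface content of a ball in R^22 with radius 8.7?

S_22(8.7) = 2·π^(22/2)·(8.7)^21 / Γ(22/2) ≈ 8.70602e+18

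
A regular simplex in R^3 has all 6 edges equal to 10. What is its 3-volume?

Volume = (√2/12) · 10³ = 117.851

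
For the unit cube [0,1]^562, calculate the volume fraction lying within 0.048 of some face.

1 - (1 - 2·0.048)^562 = 1 - 0.904^562 ≈ 1 - 2.326e-25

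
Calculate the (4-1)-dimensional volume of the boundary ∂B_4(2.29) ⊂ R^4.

S = n·V_n(r)/r = 4·V_4(2.29)/2.29 (volume-to-surface relation), giving 237.048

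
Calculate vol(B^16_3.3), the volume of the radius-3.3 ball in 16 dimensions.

V_16(3.3) = π^(16/2) · (3.3)^16 / Γ(16/2 + 1) ≈ 4.65481e+07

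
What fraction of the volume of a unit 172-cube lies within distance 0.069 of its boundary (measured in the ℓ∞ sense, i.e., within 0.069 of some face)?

Shell fraction = 1 - (1-0.138)^172 ≈ 1 - 8.077e-12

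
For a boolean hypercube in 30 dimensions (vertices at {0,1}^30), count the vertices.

Each vertex is a binary string of length 30, so there are 2^30 = 1073741824.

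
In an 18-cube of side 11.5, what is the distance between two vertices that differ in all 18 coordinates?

The space diagonal of an n-cube of side s is s√n. Here 11.5·√18 ≈ 48.7904.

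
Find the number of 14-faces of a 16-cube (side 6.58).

f_14(16-cube) = (16 choose 14) · 2^2 = 480.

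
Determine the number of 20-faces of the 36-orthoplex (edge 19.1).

Each 20-face is the convex hull of 21 vertices, one chosen as ±e_i from each of 21 distinct axes: 2^21·C(36,21) = 11676737989509120.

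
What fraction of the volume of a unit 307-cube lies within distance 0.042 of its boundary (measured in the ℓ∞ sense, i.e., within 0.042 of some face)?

1 - (1 - 2·0.042)^307 = 1 - 0.916^307 ≈ 1 - 2.004e-12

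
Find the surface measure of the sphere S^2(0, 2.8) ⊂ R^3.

S_3(2.8) = 2·π^(3/2)·(2.8)^2 / Γ(3/2) = 4πr² = 4π·(2.8)² ≈ 98.5203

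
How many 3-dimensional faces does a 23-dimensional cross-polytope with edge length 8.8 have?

f_3(23-orthoplex) = 2^4 · (23 choose 4) = 141680.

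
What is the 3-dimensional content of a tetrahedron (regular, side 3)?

Volume = (√2/12) · 3³ = 3.18198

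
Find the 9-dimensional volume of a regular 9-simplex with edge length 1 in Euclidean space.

V_9 = √(10) · 1^9 / (9! · 2^(9/2)) ≈ 3.85125e-07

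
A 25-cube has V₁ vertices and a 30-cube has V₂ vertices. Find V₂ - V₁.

V₁ = 2^25 = 33554432. V₂ = 2^30 = 1073741824. V₂ - V₁ = 1040187392.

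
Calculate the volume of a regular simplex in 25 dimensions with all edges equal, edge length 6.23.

For a regular n-simplex with edge a, V = (a^n / n!)·√((n+1)/2^n). With a=6.23, n=25: V ≈ 4.13207e-09.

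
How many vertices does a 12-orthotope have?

Each vertex is a binary string of length 12, so there are 2^12 = 4096.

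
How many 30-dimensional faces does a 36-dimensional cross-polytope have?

An n-cross-polytope has 2^(k+1)·C(n,k+1) k-faces. Here 2^31·C(36,31) = 2147483648·376992 = 809584155426816.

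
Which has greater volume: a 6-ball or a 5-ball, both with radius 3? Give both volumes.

V_6(3) ≈ 3767.26. V_5(3) ≈ 1279.1. The 6-ball is larger.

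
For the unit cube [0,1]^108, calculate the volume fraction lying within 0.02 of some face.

Shell fraction = 1 - (1-0.04)^108 ≈ 0.98783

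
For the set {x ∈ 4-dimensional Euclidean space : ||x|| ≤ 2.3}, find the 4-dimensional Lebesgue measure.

V_4(2.3) = π^(4/2) · (2.3)^4 / Γ(4/2 + 1) ≈ 138.096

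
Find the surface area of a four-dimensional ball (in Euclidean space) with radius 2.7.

S_4(2.7) = 2·π^(4/2)·(2.7)^3 / Γ(4/2) ≈ 388.527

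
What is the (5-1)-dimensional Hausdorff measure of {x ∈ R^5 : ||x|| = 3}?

S_5(3) = 2·π^(5/2)·(3)^4 / Γ(5/2) = 216·π^2 ≈ 2131.83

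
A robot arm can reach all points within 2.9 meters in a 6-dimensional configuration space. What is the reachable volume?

V_6(2.9) = π^(6/2) · (2.9)^6 / Γ(6/2 + 1) ≈ 3073.88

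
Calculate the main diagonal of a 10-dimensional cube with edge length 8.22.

The space diagonal of an n-cube of side s is s√n. Here 8.22·√10 ≈ 25.9939.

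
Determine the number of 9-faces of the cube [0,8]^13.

An n-cube has C(n,k)·2^(n-k) k-faces. Here C(13,9)·2^4 = 715·16 = 11440.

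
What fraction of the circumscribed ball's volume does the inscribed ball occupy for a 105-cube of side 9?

V_in/V_out = n^(-n/2) = 105^(-105/2) ≈ 7.71901e-107.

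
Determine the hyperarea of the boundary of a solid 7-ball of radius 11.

The surface area of an n-ball is 2π^(n/2) r^(n-1) / Γ(n/2). For n=7, r=11: 28344976·π^3/15 ≈ 5.85915e+07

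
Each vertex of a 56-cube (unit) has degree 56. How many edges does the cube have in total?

Each of the 2^56 = 72057594037927936 vertices has degree 56; total edges = 56·2^56/2 = 2017612633061982208.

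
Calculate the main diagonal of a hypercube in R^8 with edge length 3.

The space diagonal of an n-cube of side s is s√n. Here 3·√8 ≈ 8.48528.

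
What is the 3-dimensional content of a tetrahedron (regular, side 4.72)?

Volume = (√2/12) · 4.72³ = 12.3925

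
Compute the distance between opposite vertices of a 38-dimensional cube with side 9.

d = √(9² + 9² + ... + 9²) [38 terms] = √(38·9²) = 9√38 ≈ 55.4797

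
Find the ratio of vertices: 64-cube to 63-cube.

The 64-cube has 2^64 = 18446744073709551616 vertices. The 63-cube has 2^63 = 9223372036854775808 vertices. Ratio: 18446744073709551616/9223372036854775808 = 2.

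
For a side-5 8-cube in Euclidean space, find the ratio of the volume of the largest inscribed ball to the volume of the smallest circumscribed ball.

The radii are 5/2 and 5√8/2, so the volume ratio is (1/√8)^8 = 8^{-8/2} ≈ 0.000244141.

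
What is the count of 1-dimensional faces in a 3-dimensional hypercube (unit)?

Number of 1-faces = C(3,1) · 2^(3-1) = 3 · 4 = 12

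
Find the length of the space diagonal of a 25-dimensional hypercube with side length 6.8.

Diagonal = √25 · 6.8 = 34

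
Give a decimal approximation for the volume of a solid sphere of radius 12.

Volume = π^{3/2}·(12)^3/Γ(5/2) = 2304·π ≈ 7238.23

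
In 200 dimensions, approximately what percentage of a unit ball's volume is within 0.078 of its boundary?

1 - (1-0.078)^200 ≈ 0.9999999117 ≈ 99.999991%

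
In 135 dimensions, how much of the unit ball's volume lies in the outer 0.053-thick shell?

1 - (1-0.053)^135 ≈ 0.999358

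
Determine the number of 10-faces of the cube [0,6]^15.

Number of 10-faces = C(15,10) · 2^(15-10) = 3003 · 32 = 96096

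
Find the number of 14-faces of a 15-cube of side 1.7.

Choose 14 of 15 axes to span the face (C(15,14) = 15 ways), then fix each of the remaining 1 coordinate at one of its two extreme values (2^1 = 2 ways): 15·2 = 30.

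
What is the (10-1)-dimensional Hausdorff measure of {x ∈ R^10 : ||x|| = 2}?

|∂B_10(2)| = 128·π^5/3 ≈ 13056.8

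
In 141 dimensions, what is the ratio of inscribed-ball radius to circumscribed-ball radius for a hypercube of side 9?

r_in / r_out = (9/2) / (9√141/2) = 1/√141 ≈ 0.0842152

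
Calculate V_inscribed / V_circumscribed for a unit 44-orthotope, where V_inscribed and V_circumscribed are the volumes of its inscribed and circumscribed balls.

The radii are 1/2 and 1√44/2, so the volume ratio is (1/√44)^44 = 44^{-44/2} ≈ 6.98299e-37.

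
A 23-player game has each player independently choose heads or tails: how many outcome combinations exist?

An n-cube has 2^n vertices; for n = 23 that is 2^23 = 8388608.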